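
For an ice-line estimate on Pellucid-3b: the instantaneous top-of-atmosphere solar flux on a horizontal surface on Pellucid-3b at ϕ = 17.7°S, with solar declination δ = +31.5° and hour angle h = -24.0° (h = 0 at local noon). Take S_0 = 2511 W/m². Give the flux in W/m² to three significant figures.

cos θ_z = sin ϕ sin δ + cos ϕ cos δ cos h = -0.158857 + 0.742052 = 0.583195.
Flux = S_0 · cos θ_z = 2511 × 0.583195 = 1464 W/m².

1.46e+03 W/m²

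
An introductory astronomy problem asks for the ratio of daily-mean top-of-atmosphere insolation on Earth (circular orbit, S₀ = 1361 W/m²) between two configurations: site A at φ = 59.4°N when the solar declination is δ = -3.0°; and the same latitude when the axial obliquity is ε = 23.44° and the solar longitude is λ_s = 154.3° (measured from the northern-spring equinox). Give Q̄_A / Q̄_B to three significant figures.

— Configuration A (φ=+59.4°):
cos H₀ = −tan(+59.4°) tan(-3.000°) = 0.0886, H₀ = 1.4821 rad.
Bracket: H₀ sin φ sin δ + cos φ cos δ sin H₀ = 1.4821×0.86074×-0.05234 + 0.50904×0.99863×0.99607 = -0.066770 + 0.506345 = 0.439575.
Q̄ = (S₀/π) × [bracket] = (1361/π) × 0.439575 = 190.43 W/m².
— Configuration B (φ=+59.4°):
Solar declination: sin δ = sin ε · sin λ_s = sin 23.44° × sin 154.3° = 0.17250, so δ = +9.933°.
cos H₀ = −tan(+59.4°) tan(+9.933°) = -0.2961, H₀ = 1.8714 rad.
Bracket: H₀ sin φ sin δ + cos φ cos δ sin H₀ = 1.8714×0.86074×0.17250 + 0.50904×0.98501×0.95515 = 0.277861 + 0.478921 = 0.756782.
Q̄ = (S₀/π) × [bracket] = (1361/π) × 0.756782 = 327.85 W/m².
Ratio Q̄_A / Q̄_B = 190.43 / 327.85 = 0.5808.

Q̄_A / Q̄_B ≈ 0.581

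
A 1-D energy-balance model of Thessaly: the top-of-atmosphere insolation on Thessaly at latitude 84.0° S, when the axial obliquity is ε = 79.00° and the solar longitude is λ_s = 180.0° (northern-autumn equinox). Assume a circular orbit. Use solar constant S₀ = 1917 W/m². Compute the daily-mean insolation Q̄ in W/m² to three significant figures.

Solar declination: sin δ = sin ε · sin λ_s = sin 79.00° × sin 180.0° = 0.00000, so δ = +0.000°.
cos H₀ = −tan(-84.0°) tan(+0.000°) = 0.0000, H₀ = 1.5708 rad.
Bracket: H₀ sin φ sin δ + cos φ cos δ sin H₀ = 1.5708×-0.99452×0.00000 + 0.10453×1.00000×1.00000 = -0.000000 + 0.104530 = 0.104530.
Q̄ = (S₀/π) × [bracket] = (1917/π) × 0.104530 = 63.78 W/m².

Q̄ ≈ 63.8 W/m²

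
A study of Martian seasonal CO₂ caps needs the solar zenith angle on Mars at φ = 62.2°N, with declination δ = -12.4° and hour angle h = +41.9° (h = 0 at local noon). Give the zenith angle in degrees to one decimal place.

θ_z = 81.4°

cos θ_z = sin φ sin δ + cos φ cos δ cos h = -0.189951 + 0.339039 = 0.149088.
θ_z = arccos(0.149088) = 81.4°.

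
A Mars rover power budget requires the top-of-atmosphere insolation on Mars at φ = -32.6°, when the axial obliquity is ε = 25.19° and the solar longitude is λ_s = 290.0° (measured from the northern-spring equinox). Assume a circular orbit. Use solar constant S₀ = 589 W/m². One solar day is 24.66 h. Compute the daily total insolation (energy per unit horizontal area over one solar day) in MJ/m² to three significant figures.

19.0 MJ/m²

Solar declination: sin δ = sin ε · sin λ_s = sin 25.19° × sin 290.0° = -0.39995, so δ = -23.575°.
cos H₀ = −tan(-32.6°) tan(-23.575°) = -0.2791, H₀ = 1.8536 rad.
Bracket: H₀ sin φ sin δ + cos φ cos δ sin H₀ = 1.8536×-0.53877×-0.39995 + 0.84245×0.91654×0.96027 = 0.399416 + 0.741462 = 1.140878.
Q̄ = (S₀/π) × [bracket] = (589/π) × 1.140878 = 213.90 W/m².
Daily total = Q̄ × 24.66 h × 3600 s/h = 213.90 × 24.66 × 3600 / 10⁶ = 18.99 MJ/m².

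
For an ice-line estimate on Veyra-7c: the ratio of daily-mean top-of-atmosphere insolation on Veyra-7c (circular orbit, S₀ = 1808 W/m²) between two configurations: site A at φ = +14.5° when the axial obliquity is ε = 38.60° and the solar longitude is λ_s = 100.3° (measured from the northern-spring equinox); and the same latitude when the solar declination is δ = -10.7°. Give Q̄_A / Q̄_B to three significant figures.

— Configuration A (φ=+14.5°):
Solar declination: sin δ = sin ε · sin λ_s = sin 38.60° × sin 100.3° = 0.61383, so δ = +37.867°.
cos H₀ = −tan(+14.5°) tan(+37.867°) = -0.2011, H₀ = 1.7733 rad.
Bracket: H₀ sin φ sin δ + cos φ cos δ sin H₀ = 1.7733×0.25038×0.61383 + 0.96815×0.78944×0.97957 = 0.272540 + 0.748682 = 1.021222.
Q̄ = (S₀/π) × [bracket] = (1808/π) × 1.021222 = 587.72 W/m².
— Configuration B (φ=+14.5°):
cos H₀ = −tan(+14.5°) tan(-10.700°) = 0.0489, H₀ = 1.5219 rad.
Bracket: H₀ sin φ sin δ + cos φ cos δ sin H₀ = 1.5219×0.25038×-0.18567 + 0.96815×0.98261×0.99881 = -0.070750 + 0.950182 = 0.879432.
Q̄ = (S₀/π) × [bracket] = (1808/π) × 0.879432 = 506.12 W/m².
Ratio Q̄_A / Q̄_B = 587.72 / 506.12 = 1.161.

Q̄_A / Q̄_B ≈ 1.16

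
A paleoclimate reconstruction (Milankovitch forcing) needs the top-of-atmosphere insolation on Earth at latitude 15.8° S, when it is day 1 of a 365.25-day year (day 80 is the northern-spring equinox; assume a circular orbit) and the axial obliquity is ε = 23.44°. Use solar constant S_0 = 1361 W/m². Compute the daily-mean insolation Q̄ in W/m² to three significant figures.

Solar longitude: L_s = 360° × (1 − 80)/365.25 = -77.864°, i.e. -77.864° + 360° = 282.136°.
sin δ = sin 23.44° × sin 282.136° = -0.38890, so δ = -22.886°.
cos h₀ = −tan(-15.8°) tan(-22.886°) = -0.1195, h₀ = 1.6905 rad.
Bracket: h₀ sin ϕ sin δ + cos ϕ cos δ sin h₀ = 1.6905×-0.27228×-0.38890 + 0.96222×0.92128×0.99284 = 0.179007 + 0.880127 = 1.059134.
Q̄ = (S_0/π) × [bracket] = (1361/π) × 1.059134 = 458.8 W/m².

Q̄ ≈ 459 W/m²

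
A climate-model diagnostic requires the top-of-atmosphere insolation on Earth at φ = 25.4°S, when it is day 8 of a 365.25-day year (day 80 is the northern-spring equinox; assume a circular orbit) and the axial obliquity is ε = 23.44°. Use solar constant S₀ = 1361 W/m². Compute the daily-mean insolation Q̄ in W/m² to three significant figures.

Solar longitude: λ_s = 360° × (8 − 80)/365.25 = -70.965°, i.e. -70.965° + 360° = 289.035°.
sin δ = sin 23.44° × sin 289.035° = -0.37604, so δ = -22.088°.
cos H₀ = −tan(-25.4°) tan(-22.088°) = -0.1927, H₀ = 1.7647 rad.
Bracket: H₀ sin φ sin δ + cos φ cos δ sin H₀ = 1.7647×-0.42894×-0.37604 + 0.90334×0.92660×0.98126 = 0.284644 + 0.821349 = 1.105993.
Q̄ = (S₀/π) × [bracket] = (1361/π) × 1.105993 = 479.1 W/m².

Q̄ ≈ 479 W/m²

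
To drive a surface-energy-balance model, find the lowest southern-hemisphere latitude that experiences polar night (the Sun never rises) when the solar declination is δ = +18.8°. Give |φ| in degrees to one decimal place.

Polar night requires cos H₀ = −tan φ tan δ ≥ 1, i.e. tan φ tan δ ≤ −1.
The boundary is |tan φ| · |tan δ| = 1, so |φ| = 90° − |δ| = 90° − 18.8° = 71.2° in the southern hemisphere.

|φ| = 71.2°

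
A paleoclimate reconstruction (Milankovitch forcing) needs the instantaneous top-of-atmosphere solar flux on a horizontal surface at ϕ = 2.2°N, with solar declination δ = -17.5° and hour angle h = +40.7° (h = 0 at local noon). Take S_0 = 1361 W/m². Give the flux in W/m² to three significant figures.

cos θ_z = sin ϕ sin δ + cos ϕ cos δ cos h = -0.011543 + 0.722513 = 0.710970.
Flux = S_0 · cos θ_z = 1361 × 0.710970 = 967.6 W/m².

968 W/m²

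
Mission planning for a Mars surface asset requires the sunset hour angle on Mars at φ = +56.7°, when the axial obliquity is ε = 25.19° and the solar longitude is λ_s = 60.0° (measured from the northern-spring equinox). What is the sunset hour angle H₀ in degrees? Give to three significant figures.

H₀ = 127°

Solar declination: sin δ = sin ε · sin λ_s = sin 25.19° × sin 60.0° = 0.36860, so δ = +21.629°.
cos H₀ = −tan φ · tan δ = −tan(+56.7°) × tan(+21.629°) = -0.6036, so H₀ = 2.2189 rad = 127.13°.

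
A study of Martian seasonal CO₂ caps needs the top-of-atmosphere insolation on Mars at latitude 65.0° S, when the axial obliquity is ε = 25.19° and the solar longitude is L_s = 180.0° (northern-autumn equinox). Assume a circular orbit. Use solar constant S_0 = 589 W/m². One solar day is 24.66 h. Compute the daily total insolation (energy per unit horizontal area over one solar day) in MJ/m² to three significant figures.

7.03 MJ/m²

Solar declination: sin δ = sin ε · sin L_s = sin 25.19° × sin 180.0° = 0.00000, so δ = +0.000°.
cos h₀ = −tan(-65.0°) tan(+0.000°) = 0.0000, h₀ = 1.5708 rad.
Bracket: h₀ sin ϕ sin δ + cos ϕ cos δ sin h₀ = 1.5708×-0.90631×0.00000 + 0.42262×1.00000×1.00000 = -0.000000 + 0.422620 = 0.422620.
Q̄ = (S_0/π) × [bracket] = (589/π) × 0.422620 = 79.235 W/m².
Daily total = Q̄ × 24.66 h × 3600 s/h = 79.235 × 24.66 × 3600 / 10⁶ = 7.034 MJ/m².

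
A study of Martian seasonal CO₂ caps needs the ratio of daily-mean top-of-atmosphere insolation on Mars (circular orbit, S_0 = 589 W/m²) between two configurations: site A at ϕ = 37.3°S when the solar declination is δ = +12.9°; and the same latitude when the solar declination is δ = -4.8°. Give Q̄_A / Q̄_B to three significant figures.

— Configuration A (ϕ=-37.3°):
cos h₀ = −tan(-37.3°) tan(+12.900°) = 0.1745, h₀ = 1.3954 rad.
Bracket: h₀ sin ϕ sin δ + cos ϕ cos δ sin h₀ = 1.3954×-0.60599×0.22325 + 0.79547×0.97476×0.98466 = -0.188780 + 0.763498 = 0.574718.
Q̄ = (S_0/π) × [bracket] = (589/π) × 0.574718 = 107.75 W/m².
— Configuration B (ϕ=-37.3°):
cos h₀ = −tan(-37.3°) tan(-4.800°) = -0.0640, h₀ = 1.6348 rad.
Bracket: h₀ sin ϕ sin δ + cos ϕ cos δ sin h₀ = 1.6348×-0.60599×-0.08368 + 0.79547×0.99649×0.99795 = 0.082899 + 0.791053 = 0.873952.
Q̄ = (S_0/π) × [bracket] = (589/π) × 0.873952 = 163.85 W/m².
Ratio Q̄_A / Q̄_B = 107.75 / 163.85 = 0.6576.

Q̄_A / Q̄_B ≈ 0.658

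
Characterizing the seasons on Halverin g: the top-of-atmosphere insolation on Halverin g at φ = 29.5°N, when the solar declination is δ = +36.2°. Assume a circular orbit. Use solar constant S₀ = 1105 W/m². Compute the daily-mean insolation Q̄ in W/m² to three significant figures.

Q̄ ≈ 429 W/m²

cos H₀ = −tan(+29.5°) tan(+36.200°) = -0.4141, H₀ = 1.9977 rad.
Bracket: H₀ sin φ sin δ + cos φ cos δ sin H₀ = 1.9977×0.49242×0.59061 + 0.87036×0.80696×0.91024 = 0.580987 + 0.639303 = 1.220290.
Q̄ = (S₀/π) × [bracket] = (1105/π) × 1.220290 = 429.2 W/m².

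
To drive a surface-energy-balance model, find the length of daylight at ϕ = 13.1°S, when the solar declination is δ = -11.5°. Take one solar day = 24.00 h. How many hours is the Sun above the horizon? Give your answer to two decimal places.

12.36 h

cos h₀ = −tan ϕ · tan δ = −tan(-13.1°) × tan(-11.500°) = -0.0473, so h₀ = 1.6182 rad = 92.71°.
Daylight = 2h₀/(2π) × 24.00 h = (1.6182/π) × 24.00 = 12.36 h.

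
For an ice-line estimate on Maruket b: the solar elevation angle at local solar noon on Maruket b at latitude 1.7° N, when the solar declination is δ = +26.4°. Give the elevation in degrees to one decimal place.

65.3°

At local noon the hour angle is zero, so the zenith angle equals |φ − δ| = |+1.7° − (+26.400°)| = 24.700°.
Elevation = 90° − 24.700° = 65.3°.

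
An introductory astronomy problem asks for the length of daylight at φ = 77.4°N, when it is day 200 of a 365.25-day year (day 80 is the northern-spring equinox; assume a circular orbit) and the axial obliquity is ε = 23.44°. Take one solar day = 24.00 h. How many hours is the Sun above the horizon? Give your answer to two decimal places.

Solar longitude: λ_s = 360° × (200 − 80)/365.25 = 118.275°.
sin δ = sin 23.44° × sin 118.275° = 0.35033, so δ = +20.507°.
Sunrise equation: cos H₀ = −tan φ · tan δ = -1.6733 ≤ −1, so the Sun never sets (polar day) and H₀ = π.
Daylight = 2H₀/(2π) × 24.00 h = (3.1416/π) × 24.00 = 24.00 h.

24.00 h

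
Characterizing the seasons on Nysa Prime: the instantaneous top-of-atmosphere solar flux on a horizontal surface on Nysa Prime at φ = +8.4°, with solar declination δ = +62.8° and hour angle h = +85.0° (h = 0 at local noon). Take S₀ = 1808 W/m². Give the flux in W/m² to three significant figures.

cos θ_z = sin φ sin δ + cos φ cos δ cos h = 0.129929 + 0.039411 = 0.169340.
Flux = S₀ · cos θ_z = 1808 × 0.169340 = 306.2 W/m².

306 W/m²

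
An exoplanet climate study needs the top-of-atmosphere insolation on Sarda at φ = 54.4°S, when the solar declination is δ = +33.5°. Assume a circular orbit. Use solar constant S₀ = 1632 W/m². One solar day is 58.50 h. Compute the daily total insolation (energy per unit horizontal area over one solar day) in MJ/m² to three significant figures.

1.04 MJ/m²

cos H₀ = −tan(-54.4°) tan(+33.500°) = 0.9245, H₀ = 0.3910 rad.
Bracket: H₀ sin φ sin δ + cos φ cos δ sin H₀ = 0.3910×-0.81310×0.55194 + 0.58212×0.83389×0.38115 = -0.175474 + 0.185019 = 0.009545.
Q̄ = (S₀/π) × [bracket] = (1632/π) × 0.009545 = 4.9585 W/m².
Daily total = Q̄ × 58.50 h × 3600 s/h = 4.9585 × 58.50 × 3600 / 10⁶ = 1.044 MJ/m².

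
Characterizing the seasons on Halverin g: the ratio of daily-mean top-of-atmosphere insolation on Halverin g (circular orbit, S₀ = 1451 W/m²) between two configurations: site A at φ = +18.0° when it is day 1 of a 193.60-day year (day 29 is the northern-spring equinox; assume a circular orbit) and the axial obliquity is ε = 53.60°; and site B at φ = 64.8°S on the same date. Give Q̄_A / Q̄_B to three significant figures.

— Configuration A (φ=+18.0°):
Solar longitude: λ_s = 360° × (1 − 29)/193.60 = -52.066°, i.e. -52.066° + 360° = 307.934°.
sin δ = sin 53.60° × sin 307.934° = -0.63484, so δ = -39.408°.
cos H₀ = −tan(+18.0°) tan(-39.408°) = 0.2670, H₀ = 1.3006 rad.
Bracket: H₀ sin φ sin δ + cos φ cos δ sin H₀ = 1.3006×0.30902×-0.63484 + 0.95106×0.77265×0.96371 = -0.255149 + 0.708169 = 0.453020.
Q̄ = (S₀/π) × [bracket] = (1451/π) × 0.453020 = 209.24 W/m².
— Configuration B (φ=-64.8°):
cos H₀ = −tan(-64.8°) tan(-39.408°) = -1.7461 ≤ −1 ⇒ polar day, H₀ = π.
Bracket: H₀ sin φ sin δ + cos φ cos δ sin H₀ = 3.1416×-0.90483×-0.63484 + 0.42578×0.77265×0.00000 = 1.804605 + 0.000000 = 1.804605.
Q̄ = (S₀/π) × [bracket] = (1451/π) × 1.804605 = 833.49 W/m².
Ratio Q̄_A / Q̄_B = 209.24 / 833.49 = 0.2510.

Q̄_A / Q̄_B ≈ 0.251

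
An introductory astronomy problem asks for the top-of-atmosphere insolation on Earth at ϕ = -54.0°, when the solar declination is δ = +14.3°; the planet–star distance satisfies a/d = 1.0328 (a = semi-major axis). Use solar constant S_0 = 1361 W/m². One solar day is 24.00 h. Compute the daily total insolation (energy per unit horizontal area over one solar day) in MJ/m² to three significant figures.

cos h₀ = −tan(-54.0°) tan(+14.300°) = 0.3508, h₀ = 1.2123 rad.
Bracket: h₀ sin ϕ sin δ + cos ϕ cos δ sin h₀ = 1.2123×-0.80902×0.24700 + 0.58779×0.96902×0.93644 = -0.242251 + 0.533378 = 0.291127.
Inverse-square distance factor (a/d)² = 1.0328² = 1.066676.
Q̄ = (S_0/π) × 1.066676 × [bracket] = (1361/π) × 1.066676 × 0.291127 = 134.53 W/m².
Daily total = Q̄ × 24.00 h × 3600 s/h = 134.53 × 24.00 × 3600 / 10⁶ = 11.62 MJ/m².

11.6 MJ/m²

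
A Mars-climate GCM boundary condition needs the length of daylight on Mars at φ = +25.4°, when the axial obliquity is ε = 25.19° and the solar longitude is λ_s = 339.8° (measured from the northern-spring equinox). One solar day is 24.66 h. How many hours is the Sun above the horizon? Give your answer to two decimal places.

11.78 h

Solar declination: sin δ = sin ε · sin λ_s = sin 25.19° × sin 339.8° = -0.14697, so δ = -8.451°.
cos H₀ = −tan φ · tan δ = −tan(+25.4°) × tan(-8.451°) = 0.0706, so H₀ = 1.5002 rad = 85.95°.
Daylight = 2H₀/(2π) × 24.66 h = (1.5002/π) × 24.66 = 11.78 h.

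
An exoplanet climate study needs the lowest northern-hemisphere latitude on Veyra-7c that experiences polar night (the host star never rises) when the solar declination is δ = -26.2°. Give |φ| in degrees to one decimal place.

Polar night requires cos H₀ = −tan φ tan δ ≥ 1, i.e. tan φ tan δ ≤ −1.
The boundary is |tan φ| · |tan δ| = 1, so |φ| = 90° − |δ| = 90° − 26.2° = 63.8° in the northern hemisphere.

|φ| = 63.8°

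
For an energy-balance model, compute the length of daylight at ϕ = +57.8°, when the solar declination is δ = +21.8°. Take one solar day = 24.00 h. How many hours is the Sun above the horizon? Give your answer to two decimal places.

cos h₀ = −tan ϕ · tan δ = −tan(+57.8°) × tan(+21.800°) = -0.6351, so h₀ = 2.2590 rad = 129.43°.
Daylight = 2h₀/(2π) × 24.00 h = (2.2590/π) × 24.00 = 17.26 h.

17.26 h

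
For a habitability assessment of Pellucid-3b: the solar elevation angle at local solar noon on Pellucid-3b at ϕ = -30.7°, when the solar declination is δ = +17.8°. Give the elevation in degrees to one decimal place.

41.5°

At local noon the hour angle is zero, so the zenith angle equals |ϕ − δ| = |-30.7° − (+17.800°)| = 48.500°.
Elevation = 90° − 48.500° = 41.5°.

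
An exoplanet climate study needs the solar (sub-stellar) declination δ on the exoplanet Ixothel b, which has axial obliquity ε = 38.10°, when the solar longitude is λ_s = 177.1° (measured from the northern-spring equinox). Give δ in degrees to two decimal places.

δ = +1.79°

sin δ = sin ε · sin λ_s = sin 38.10° × sin 177.1° = 0.031218.
δ = arcsin(0.031218) = +1.79°.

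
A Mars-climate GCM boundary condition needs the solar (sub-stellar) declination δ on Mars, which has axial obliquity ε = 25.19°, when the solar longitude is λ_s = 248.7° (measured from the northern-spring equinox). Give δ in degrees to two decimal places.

sin δ = sin ε · sin λ_s = sin 25.19° × sin 248.7° = -0.396548.
δ = arcsin(-0.396548) = -23.36°.

δ = -23.36°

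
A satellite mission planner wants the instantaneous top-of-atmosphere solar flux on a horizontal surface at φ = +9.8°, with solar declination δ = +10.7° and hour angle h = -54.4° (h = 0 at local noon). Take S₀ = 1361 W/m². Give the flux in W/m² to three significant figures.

810 W/m²

cos θ_z = sin φ sin δ + cos φ cos δ cos h = 0.031602 + 0.563655 = 0.595257.
Flux = S₀ · cos θ_z = 1361 × 0.595257 = 810.1 W/m².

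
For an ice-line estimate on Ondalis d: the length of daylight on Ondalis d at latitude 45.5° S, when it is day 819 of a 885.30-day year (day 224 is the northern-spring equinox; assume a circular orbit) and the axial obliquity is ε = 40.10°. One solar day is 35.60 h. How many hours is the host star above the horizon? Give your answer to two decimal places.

26.64 h

Solar longitude: λ_s = 360° × (819 − 224)/885.30 = 241.952°.
sin δ = sin 40.10° × sin 241.952° = -0.56847, so δ = -34.644°.
cos H₀ = −tan φ · tan δ = −tan(-45.5°) × tan(-34.644°) = -0.7031, so H₀ = 2.3506 rad = 134.68°.
Daylight = 2H₀/(2π) × 35.60 h = (2.3506/π) × 35.60 = 26.64 h.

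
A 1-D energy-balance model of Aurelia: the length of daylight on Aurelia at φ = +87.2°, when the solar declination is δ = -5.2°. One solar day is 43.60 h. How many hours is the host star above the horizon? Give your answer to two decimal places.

cos H₀ = −tan φ · tan δ = 1.8608 ≥ 1, so the host star never rises (polar night) and H₀ = 0.
Daylight = 2H₀/(2π) × 43.60 h = (0.0000/π) × 43.60 = 0.00 h.

0.00 h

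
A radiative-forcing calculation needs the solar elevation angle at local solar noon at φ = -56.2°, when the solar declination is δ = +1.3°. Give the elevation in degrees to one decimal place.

At local noon the hour angle is zero, so the zenith angle equals |φ − δ| = |-56.2° − (+1.300°)| = 57.500°.
Elevation = 90° − 57.500° = 32.5°.

32.5°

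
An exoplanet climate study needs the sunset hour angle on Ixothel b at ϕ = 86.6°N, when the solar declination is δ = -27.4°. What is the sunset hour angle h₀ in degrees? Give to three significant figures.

h₀ = 0.00°

cos h₀ = −tan ϕ · tan δ = 8.7248 ≥ 1, so the host star never rises (polar night) and h₀ = 0.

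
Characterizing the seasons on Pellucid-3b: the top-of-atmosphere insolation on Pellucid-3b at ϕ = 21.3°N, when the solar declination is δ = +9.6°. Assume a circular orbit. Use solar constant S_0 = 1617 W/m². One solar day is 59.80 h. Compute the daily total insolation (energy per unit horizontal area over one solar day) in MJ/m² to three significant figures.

cos h₀ = −tan(+21.3°) tan(+9.600°) = -0.0659, h₀ = 1.6368 rad.
Bracket: h₀ sin ϕ sin δ + cos ϕ cos δ sin h₀ = 1.6368×0.36325×0.16677 + 0.93169×0.98600×0.99782 = 0.099156 + 0.916644 = 1.015800.
Q̄ = (S_0/π) × [bracket] = (1617/π) × 1.015800 = 522.84 W/m².
Daily total = Q̄ × 59.80 h × 3600 s/h = 522.84 × 59.80 × 3600 / 10⁶ = 112.6 MJ/m².

113 MJ/m²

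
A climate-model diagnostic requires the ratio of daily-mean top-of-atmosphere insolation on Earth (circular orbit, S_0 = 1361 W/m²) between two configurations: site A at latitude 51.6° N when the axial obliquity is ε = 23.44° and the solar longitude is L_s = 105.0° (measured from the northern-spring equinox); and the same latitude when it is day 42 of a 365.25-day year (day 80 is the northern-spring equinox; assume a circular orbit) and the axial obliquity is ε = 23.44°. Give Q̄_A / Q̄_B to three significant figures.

Q̄_A / Q̄_B ≈ 3.37

— Configuration A (ϕ=+51.6°):
Solar declination: sin δ = sin ε · sin L_s = sin 23.44° × sin 105.0° = 0.38423, so δ = +22.596°.
cos h₀ = −tan(+51.6°) tan(+22.596°) = -0.5251, h₀ = 2.1236 rad.
Bracket: h₀ sin ϕ sin δ + cos ϕ cos δ sin h₀ = 2.1236×0.78369×0.38423 + 0.62115×0.92324×0.85105 = 0.639453 + 0.488052 = 1.127505.
Q̄ = (S_0/π) × [bracket] = (1361/π) × 1.127505 = 488.46 W/m².
— Configuration B (ϕ=+51.6°):
Solar longitude: L_s = 360° × (42 − 80)/365.25 = -37.454°, i.e. -37.454° + 360° = 322.546°.
sin δ = sin 23.44° × sin 322.546° = -0.24190, so δ = -13.999°.
cos h₀ = −tan(+51.6°) tan(-13.999°) = 0.3145, h₀ = 1.2508 rad.
Bracket: h₀ sin ϕ sin δ + cos ϕ cos δ sin h₀ = 1.2508×0.78369×-0.24190 + 0.62115×0.97030×0.94924 = -0.237120 + 0.572109 = 0.334989.
Q̄ = (S_0/π) × [bracket] = (1361/π) × 0.334989 = 145.12 W/m².
Ratio Q̄_A / Q̄_B = 488.46 / 145.12 = 3.366.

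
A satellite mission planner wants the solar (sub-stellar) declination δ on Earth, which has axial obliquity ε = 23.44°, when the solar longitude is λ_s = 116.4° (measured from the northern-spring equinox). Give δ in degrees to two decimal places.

sin δ = sin ε · sin λ_s = sin 23.44° × sin 116.4° = 0.356304.
δ = arcsin(0.356304) = +20.87°.

δ = +20.87°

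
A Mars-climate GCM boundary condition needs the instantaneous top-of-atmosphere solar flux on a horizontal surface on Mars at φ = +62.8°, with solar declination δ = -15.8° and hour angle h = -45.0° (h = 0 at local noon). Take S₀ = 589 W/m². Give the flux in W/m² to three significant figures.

cos θ_z = sin φ sin δ + cos φ cos δ cos h = -0.242171 + 0.311005 = 0.068834.
Flux = S₀ · cos θ_z = 589 × 0.068834 = 40.54 W/m².

40.5 W/m²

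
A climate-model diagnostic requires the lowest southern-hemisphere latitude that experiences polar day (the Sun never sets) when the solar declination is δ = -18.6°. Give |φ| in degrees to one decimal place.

Polar day requires cos H₀ = −tan φ tan δ ≤ −1, i.e. tan φ tan δ ≥ 1.
The boundary is |tan φ| · |tan δ| = 1, so |φ| = 90° − |δ| = 90° − 18.6° = 71.4° in the southern hemisphere.

|φ| = 71.4°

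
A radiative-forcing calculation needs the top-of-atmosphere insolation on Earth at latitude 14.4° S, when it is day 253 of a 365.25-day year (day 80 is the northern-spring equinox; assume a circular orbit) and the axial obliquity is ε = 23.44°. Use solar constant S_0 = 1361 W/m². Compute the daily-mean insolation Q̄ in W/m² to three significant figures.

Solar longitude: L_s = 360° × (253 − 80)/365.25 = 170.513°.
sin δ = sin 23.44° × sin 170.513° = 0.06556, so δ = +3.759°.
cos h₀ = −tan(-14.4°) tan(+3.759°) = 0.0169, h₀ = 1.5539 rad.
Bracket: h₀ sin ϕ sin δ + cos ϕ cos δ sin h₀ = 1.5539×-0.24869×0.06556 + 0.96858×0.99785×0.99986 = -0.025335 + 0.966362 = 0.941027.
Q̄ = (S_0/π) × [bracket] = (1361/π) × 0.941027 = 407.7 W/m².

Q̄ ≈ 408 W/m²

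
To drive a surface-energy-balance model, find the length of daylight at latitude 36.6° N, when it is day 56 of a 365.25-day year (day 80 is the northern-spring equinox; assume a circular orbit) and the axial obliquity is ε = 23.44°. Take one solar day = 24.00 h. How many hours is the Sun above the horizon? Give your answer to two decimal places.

11.08 h

Solar longitude: λ_s = 360° × (56 − 80)/365.25 = -23.655°, i.e. -23.655° + 360° = 336.345°.
sin δ = sin 23.44° × sin 336.345° = -0.15960, so δ = -9.184°.
cos H₀ = −tan φ · tan δ = −tan(+36.6°) × tan(-9.184°) = 0.1201, so H₀ = 1.4504 rad = 83.10°.
Daylight = 2H₀/(2π) × 24.00 h = (1.4504/π) × 24.00 = 11.08 h.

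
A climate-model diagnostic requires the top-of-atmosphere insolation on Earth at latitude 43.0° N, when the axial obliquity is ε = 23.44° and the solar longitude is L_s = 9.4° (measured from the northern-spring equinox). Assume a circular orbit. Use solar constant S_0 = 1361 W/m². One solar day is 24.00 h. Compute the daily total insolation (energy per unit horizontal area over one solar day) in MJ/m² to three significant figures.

Solar declination: sin δ = sin ε · sin L_s = sin 23.44° × sin 9.4° = 0.06497, so δ = +3.725°.
cos h₀ = −tan(+43.0°) tan(+3.725°) = -0.0607, h₀ = 1.6315 rad.
Bracket: h₀ sin ϕ sin δ + cos ϕ cos δ sin h₀ = 1.6315×0.68200×0.06497 + 0.73135×0.99789×0.99816 = 0.072291 + 0.728464 = 0.800755.
Q̄ = (S_0/π) × [bracket] = (1361/π) × 0.800755 = 346.90 W/m².
Daily total = Q̄ × 24.00 h × 3600 s/h = 346.90 × 24.00 × 3600 / 10⁶ = 29.97 MJ/m².

30.0 MJ/m²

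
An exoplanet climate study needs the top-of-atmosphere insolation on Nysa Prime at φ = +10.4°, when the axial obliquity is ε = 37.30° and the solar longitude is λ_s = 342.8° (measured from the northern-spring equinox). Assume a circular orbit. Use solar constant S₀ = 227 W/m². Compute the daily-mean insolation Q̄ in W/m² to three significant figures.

Solar declination: sin δ = sin ε · sin λ_s = sin 37.30° × sin 342.8° = -0.17920, so δ = -10.323°.
cos H₀ = −tan(+10.4°) tan(-10.323°) = 0.0334, H₀ = 1.5374 rad.
Bracket: H₀ sin φ sin δ + cos φ cos δ sin H₀ = 1.5374×0.18052×-0.17920 + 0.98357×0.98381×0.99944 = -0.049734 + 0.967104 = 0.917370.
Q̄ = (S₀/π) × [bracket] = (227/π) × 0.917370 = 66.29 W/m².

Q̄ ≈ 66.3 W/m²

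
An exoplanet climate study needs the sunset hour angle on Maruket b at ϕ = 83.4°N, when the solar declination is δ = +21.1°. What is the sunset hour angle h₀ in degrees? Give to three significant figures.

Sunrise equation: cos h₀ = −tan ϕ · tan δ = -3.3350 ≤ −1, so the host star never sets (polar day) and h₀ = π.

h₀ = 180°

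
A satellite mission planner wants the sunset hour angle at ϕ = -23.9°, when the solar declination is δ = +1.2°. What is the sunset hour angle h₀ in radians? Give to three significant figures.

h₀ = 1.56 rad

cos h₀ = −tan ϕ · tan δ = −tan(-23.9°) × tan(+1.200°) = 0.0093, so h₀ = 1.5615 rad = 89.47°.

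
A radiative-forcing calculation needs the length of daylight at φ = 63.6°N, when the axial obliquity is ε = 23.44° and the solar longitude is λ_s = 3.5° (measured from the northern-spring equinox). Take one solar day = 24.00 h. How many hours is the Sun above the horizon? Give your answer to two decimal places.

Solar declination: sin δ = sin ε · sin λ_s = sin 23.44° × sin 3.5° = 0.02428, so δ = +1.392°.
cos H₀ = −tan φ · tan δ = −tan(+63.6°) × tan(+1.392°) = -0.0489, so H₀ = 1.6198 rad = 92.80°.
Daylight = 2H₀/(2π) × 24.00 h = (1.6198/π) × 24.00 = 12.37 h.

12.37 h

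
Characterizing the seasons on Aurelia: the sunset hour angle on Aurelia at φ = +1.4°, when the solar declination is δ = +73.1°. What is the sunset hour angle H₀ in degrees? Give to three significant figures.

cos H₀ = −tan φ · tan δ = −tan(+1.4°) × tan(+73.100°) = -0.0804, so H₀ = 1.6513 rad = 94.61°.

H₀ = 94.6°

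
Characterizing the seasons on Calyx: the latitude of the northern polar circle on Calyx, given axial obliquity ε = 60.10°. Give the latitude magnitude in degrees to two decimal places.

29.90°

The polar circle is the lowest latitude that experiences at least one full rotation of continuous daylight at the northern-summer solstice; it lies at |φ| = 90° − ε = 90° − 60.10° = 29.90°.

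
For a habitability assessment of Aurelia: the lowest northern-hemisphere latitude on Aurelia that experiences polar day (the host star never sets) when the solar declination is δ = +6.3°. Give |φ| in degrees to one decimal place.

|φ| = 83.7°

Polar day requires cos H₀ = −tan φ tan δ ≤ −1, i.e. tan φ tan δ ≥ 1.
The boundary is |tan φ| · |tan δ| = 1, so |φ| = 90° − |δ| = 90° − 6.3° = 83.7° in the northern hemisphere.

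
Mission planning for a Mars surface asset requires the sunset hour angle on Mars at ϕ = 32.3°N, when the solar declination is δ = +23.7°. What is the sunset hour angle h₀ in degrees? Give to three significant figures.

cos h₀ = −tan ϕ · tan δ = −tan(+32.3°) × tan(+23.700°) = -0.2775, so h₀ = 1.8520 rad = 106.11°.

h₀ = 106°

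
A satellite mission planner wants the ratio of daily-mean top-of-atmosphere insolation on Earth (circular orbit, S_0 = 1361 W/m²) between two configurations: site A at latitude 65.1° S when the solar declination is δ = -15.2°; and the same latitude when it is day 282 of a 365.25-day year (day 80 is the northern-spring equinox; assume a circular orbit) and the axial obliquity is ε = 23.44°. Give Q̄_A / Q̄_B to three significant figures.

Q̄_A / Q̄_B ≈ 1.37

— Configuration A (ϕ=-65.1°):
cos h₀ = −tan(-65.1°) tan(-15.200°) = -0.5853, h₀ = 2.1961 rad.
Bracket: h₀ sin ϕ sin δ + cos ϕ cos δ sin h₀ = 2.1961×-0.90704×-0.26219 + 0.42104×0.96502×0.81081 = 0.522270 + 0.329442 = 0.851712.
Q̄ = (S_0/π) × [bracket] = (1361/π) × 0.851712 = 368.98 W/m².
— Configuration B (ϕ=-65.1°):
Solar longitude: L_s = 360° × (282 − 80)/365.25 = 199.097°.
sin δ = sin 23.44° × sin 199.097° = -0.13014, so δ = -7.478°.
cos h₀ = −tan(-65.1°) tan(-7.478°) = -0.2828, h₀ = 1.8575 rad.
Bracket: h₀ sin ϕ sin δ + cos ϕ cos δ sin h₀ = 1.8575×-0.90704×-0.13014 + 0.42104×0.99150×0.95919 = 0.219263 + 0.400425 = 0.619688.
Q̄ = (S_0/π) × [bracket] = (1361/π) × 0.619688 = 268.46 W/m².
Ratio Q̄_A / Q̄_B = 368.98 / 268.46 = 1.374.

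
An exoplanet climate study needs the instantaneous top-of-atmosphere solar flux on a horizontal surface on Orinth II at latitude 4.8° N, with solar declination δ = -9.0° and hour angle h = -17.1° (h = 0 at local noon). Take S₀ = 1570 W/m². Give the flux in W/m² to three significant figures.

1.46e+03 W/m²

cos θ_z = sin φ sin δ + cos φ cos δ cos h = -0.013090 + 0.940715 = 0.927625.
Flux = S₀ · cos θ_z = 1570 × 0.927625 = 1456 W/m².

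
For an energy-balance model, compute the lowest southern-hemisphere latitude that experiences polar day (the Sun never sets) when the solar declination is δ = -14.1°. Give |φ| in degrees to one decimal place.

Polar day requires cos H₀ = −tan φ tan δ ≤ −1, i.e. tan φ tan δ ≥ 1.
The boundary is |tan φ| · |tan δ| = 1, so |φ| = 90° − |δ| = 90° − 14.1° = 75.9° in the southern hemisphere.

|φ| = 75.9°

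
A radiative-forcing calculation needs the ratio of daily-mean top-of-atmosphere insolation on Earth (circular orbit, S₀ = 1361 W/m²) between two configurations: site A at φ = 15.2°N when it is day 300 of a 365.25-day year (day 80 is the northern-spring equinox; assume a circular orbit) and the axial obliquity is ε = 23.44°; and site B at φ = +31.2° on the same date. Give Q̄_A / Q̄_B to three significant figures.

— Configuration A (φ=+15.2°):
Solar longitude: λ_s = 360° × (300 − 80)/365.25 = 216.838°.
sin δ = sin 23.44° × sin 216.838° = -0.23849, so δ = -13.798°.
cos H₀ = −tan(+15.2°) tan(-13.798°) = 0.0667, H₀ = 1.5040 rad.
Bracket: H₀ sin φ sin δ + cos φ cos δ sin H₀ = 1.5040×0.26219×-0.23849 + 0.96502×0.97114×0.99777 = -0.094045 + 0.935080 = 0.841035.
Q̄ = (S₀/π) × [bracket] = (1361/π) × 0.841035 = 364.35 W/m².
— Configuration B (φ=+31.2°):
cos H₀ = −tan(+31.2°) tan(-13.798°) = 0.1487, H₀ = 1.4215 rad.
Bracket: H₀ sin φ sin δ + cos φ cos δ sin H₀ = 1.4215×0.51803×-0.23849 + 0.85536×0.97114×0.98888 = -0.175619 + 0.821437 = 0.645818.
Q̄ = (S₀/π) × [bracket] = (1361/π) × 0.645818 = 279.78 W/m².
Ratio Q̄_A / Q̄_B = 364.35 / 279.78 = 1.302.

Q̄_A / Q̄_B ≈ 1.30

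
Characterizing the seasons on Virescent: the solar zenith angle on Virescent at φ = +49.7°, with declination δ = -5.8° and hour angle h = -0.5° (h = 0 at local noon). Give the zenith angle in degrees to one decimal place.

cos θ_z = sin φ sin δ + cos φ cos δ cos h = -0.077072 + 0.643454 = 0.566382.
θ_z = arccos(0.566382) = 55.5°.

θ_z = 55.5°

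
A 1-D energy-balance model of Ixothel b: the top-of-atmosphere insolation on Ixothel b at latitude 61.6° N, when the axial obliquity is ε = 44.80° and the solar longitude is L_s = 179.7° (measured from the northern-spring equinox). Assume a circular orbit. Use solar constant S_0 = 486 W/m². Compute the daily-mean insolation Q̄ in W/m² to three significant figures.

Q̄ ≈ 74.4 W/m²

Solar declination: sin δ = sin ε · sin L_s = sin 44.80° × sin 179.7° = 0.00369, so δ = +0.211°.
cos h₀ = −tan(+61.6°) tan(+0.211°) = -0.0068, h₀ = 1.5776 rad.
Bracket: h₀ sin ϕ sin δ + cos ϕ cos δ sin h₀ = 1.5776×0.87965×0.00369 + 0.47562×0.99999×0.99998 = 0.005121 + 0.475606 = 0.480727.
Q̄ = (S_0/π) × [bracket] = (486/π) × 0.480727 = 74.37 W/m².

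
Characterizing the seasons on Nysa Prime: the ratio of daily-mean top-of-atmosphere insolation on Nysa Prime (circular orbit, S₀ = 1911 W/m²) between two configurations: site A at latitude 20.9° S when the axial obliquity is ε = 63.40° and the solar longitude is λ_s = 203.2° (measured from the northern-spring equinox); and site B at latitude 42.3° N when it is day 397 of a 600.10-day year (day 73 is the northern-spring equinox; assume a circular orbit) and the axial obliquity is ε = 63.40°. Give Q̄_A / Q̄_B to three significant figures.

— Configuration A (φ=-20.9°):
Solar declination: sin δ = sin ε · sin λ_s = sin 63.40° × sin 203.2° = -0.35224, so δ = -20.625°.
cos H₀ = −tan(-20.9°) tan(-20.625°) = -0.1437, H₀ = 1.7150 rad.
Bracket: H₀ sin φ sin δ + cos φ cos δ sin H₀ = 1.7150×-0.35674×-0.35224 + 0.93420×0.93591×0.98962 = 0.215504 + 0.865252 = 1.080756.
Q̄ = (S₀/π) × [bracket] = (1911/π) × 1.080756 = 657.41 W/m².
— Configuration B (φ=+42.3°):
Solar longitude: λ_s = 360° × (397 − 73)/600.10 = 194.368°.
sin δ = sin 63.40° × sin 194.368° = -0.22188, so δ = -12.819°.
cos H₀ = −tan(+42.3°) tan(-12.819°) = 0.2071, H₀ = 1.3622 rad.
Bracket: H₀ sin φ sin δ + cos φ cos δ sin H₀ = 1.3622×0.67301×-0.22188 + 0.73963×0.97507×0.97833 = -0.203414 + 0.705563 = 0.502149.
Q̄ = (S₀/π) × [bracket] = (1911/π) × 0.502149 = 305.45 W/m².
Ratio Q̄_A / Q̄_B = 657.41 / 305.45 = 2.152.

Q̄_A / Q̄_B ≈ 2.15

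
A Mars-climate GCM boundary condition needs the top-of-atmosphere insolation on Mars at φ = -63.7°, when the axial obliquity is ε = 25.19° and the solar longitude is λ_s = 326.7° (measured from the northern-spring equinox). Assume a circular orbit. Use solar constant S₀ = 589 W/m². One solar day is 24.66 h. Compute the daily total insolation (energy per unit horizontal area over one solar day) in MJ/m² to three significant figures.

Solar declination: sin δ = sin ε · sin λ_s = sin 25.19° × sin 326.7° = -0.23368, so δ = -13.514°.
cos H₀ = −tan(-63.7°) tan(-13.514°) = -0.4863, H₀ = 2.0786 rad.
Bracket: H₀ sin φ sin δ + cos φ cos δ sin H₀ = 2.0786×-0.89649×-0.23368 + 0.44307×0.97231×0.87381 = 0.435450 + 0.376439 = 0.811889.
Q̄ = (S₀/π) × [bracket] = (589/π) × 0.811889 = 152.22 W/m².
Daily total = Q̄ × 24.66 h × 3600 s/h = 152.22 × 24.66 × 3600 / 10⁶ = 13.51 MJ/m².

13.5 MJ/m²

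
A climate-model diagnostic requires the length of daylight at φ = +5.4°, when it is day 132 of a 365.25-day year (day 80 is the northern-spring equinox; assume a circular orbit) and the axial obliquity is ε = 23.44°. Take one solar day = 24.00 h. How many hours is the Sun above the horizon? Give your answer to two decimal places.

12.24 h

Solar longitude: λ_s = 360° × (132 − 80)/365.25 = 51.253°.
sin δ = sin 23.44° × sin 51.253° = 0.31024, so δ = +18.074°.
cos H₀ = −tan φ · tan δ = −tan(+5.4°) × tan(+18.074°) = -0.0308, so H₀ = 1.6016 rad = 91.77°.
Daylight = 2H₀/(2π) × 24.00 h = (1.6016/π) × 24.00 = 12.24 h.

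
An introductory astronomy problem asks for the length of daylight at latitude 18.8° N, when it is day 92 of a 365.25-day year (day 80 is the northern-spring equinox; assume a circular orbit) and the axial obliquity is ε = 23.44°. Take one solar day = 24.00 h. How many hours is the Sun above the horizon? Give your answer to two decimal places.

Solar longitude: L_s = 360° × (92 − 80)/365.25 = 11.828°.
sin δ = sin 23.44° × sin 11.828° = 0.08153, so δ = +4.677°.
cos h₀ = −tan ϕ · tan δ = −tan(+18.8°) × tan(+4.677°) = -0.0278, so h₀ = 1.5986 rad = 91.60°.
Daylight = 2h₀/(2π) × 24.00 h = (1.5986/π) × 24.00 = 12.21 h.

12.21 h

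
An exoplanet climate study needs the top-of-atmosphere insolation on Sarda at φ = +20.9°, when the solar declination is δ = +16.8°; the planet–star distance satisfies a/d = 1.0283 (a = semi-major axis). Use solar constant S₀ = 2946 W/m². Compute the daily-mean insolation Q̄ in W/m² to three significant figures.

Q̄ ≈ 1.05e+03 W/m²

cos H₀ = −tan(+20.9°) tan(+16.800°) = -0.1153, H₀ = 1.6863 rad.
Bracket: H₀ sin φ sin δ + cos φ cos δ sin H₀ = 1.6863×0.35674×0.28903 + 0.93420×0.95732×0.99333 = 0.173872 + 0.888363 = 1.062235.
Inverse-square distance factor (a/d)² = 1.0283² = 1.057401.
Q̄ = (S₀/π) × 1.057401 × [bracket] = (2946/π) × 1.057401 × 1.062235 = 1053 W/m².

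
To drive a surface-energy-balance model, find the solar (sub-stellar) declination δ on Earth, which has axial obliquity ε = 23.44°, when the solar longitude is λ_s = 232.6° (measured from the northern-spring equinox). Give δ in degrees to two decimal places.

sin δ = sin ε · sin λ_s = sin 23.44° × sin 232.6° = -0.316009.
δ = arcsin(-0.316009) = -18.42°.

δ = -18.42°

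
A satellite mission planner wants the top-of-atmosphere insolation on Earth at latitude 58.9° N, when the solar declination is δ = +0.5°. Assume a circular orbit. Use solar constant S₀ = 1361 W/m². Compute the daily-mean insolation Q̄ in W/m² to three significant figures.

cos H₀ = −tan(+58.9°) tan(+0.500°) = -0.0145, H₀ = 1.5853 rad.
Bracket: H₀ sin φ sin δ + cos φ cos δ sin H₀ = 1.5853×0.85627×0.00873 + 0.51653×0.99996×0.99990 = 0.011850 + 0.516458 = 0.528308.
Q̄ = (S₀/π) × [bracket] = (1361/π) × 0.528308 = 228.9 W/m².

Q̄ ≈ 229 W/m²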